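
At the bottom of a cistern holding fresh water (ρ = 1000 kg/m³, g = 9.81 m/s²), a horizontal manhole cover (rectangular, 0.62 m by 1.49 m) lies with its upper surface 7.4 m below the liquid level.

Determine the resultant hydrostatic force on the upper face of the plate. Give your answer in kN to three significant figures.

γ = ρg = 1000 × 9.81 = 9810 N/m³ = 9.81 kN/m³.
The plate is horizontal, so pressure is uniform at p = γ·h = 9.81 × 7.4 = 72.594 kN/m².
A = 0.62 × 1.49 = 0.9238 m².
F = p·A = 72.594 × 0.9238 = 67.0623 kN.

F ≈ 67.1 kN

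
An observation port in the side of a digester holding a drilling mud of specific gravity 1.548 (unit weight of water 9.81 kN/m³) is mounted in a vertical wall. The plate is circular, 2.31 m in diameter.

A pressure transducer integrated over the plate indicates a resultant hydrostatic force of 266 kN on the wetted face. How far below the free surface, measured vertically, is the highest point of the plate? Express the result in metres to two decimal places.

γ = 1.548 × 9.81 = 15.18588 kN/m³.
A = π(1.155)² = 4.19096 m².
From F = γ·h_c·A, the centroid depth is h_c = 266/(15.18588 × 4.19096) = 4.17954 m.
The centroid is at the centre, 1.155 m below the top of the plate, so the highest point sits at h_top = 4.17954 − 1.155 = 3.02454 m below the surface.

d_top ≈ 3.02 m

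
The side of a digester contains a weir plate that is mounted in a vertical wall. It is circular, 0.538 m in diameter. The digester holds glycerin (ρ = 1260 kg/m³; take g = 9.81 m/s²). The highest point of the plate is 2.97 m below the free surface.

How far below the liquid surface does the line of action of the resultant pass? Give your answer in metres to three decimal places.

h_p = 3.245 m

γ = ρg = 1260 × 9.81 / 1000 = 12.3606 kN/m³.
The centroid is at the centre, 0.269 m below the top of the plate, so the centroid depth is h_c = 2.97 + 0.269 = 3.239 m.
A = π(0.269)² = 0.227329 m².
Resultant F = γ·h_c·A = 12.3606 × 3.239 × 0.227329 = 9.10134 kN.
I_c = πr⁴/4 = π × 0.269⁴/4 = 0.00411243 m⁴.
Centre of pressure: y_p = y_c + I_c/(y_c·A) = 3.239 + 0.00411243/(3.239 × 0.227329) = 3.239 + 0.00558512 = 3.24459 m along the plane.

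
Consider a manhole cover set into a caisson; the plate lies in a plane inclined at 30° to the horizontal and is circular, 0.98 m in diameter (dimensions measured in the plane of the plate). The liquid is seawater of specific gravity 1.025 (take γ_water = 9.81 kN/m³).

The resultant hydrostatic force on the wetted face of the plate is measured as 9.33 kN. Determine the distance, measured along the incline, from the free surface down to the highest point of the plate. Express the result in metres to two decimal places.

y_top ≈ 1.97 m

γ = 1.025 × 9.81 = 10.05525 kN/m³.
A = π(0.49)² = 0.754296 m².
From F = γ·h_c·A, the centroid depth is h_c = 9.33/(10.05525 × 0.754296) = 1.23012 m.
Let θ = 30° be the plate's angle to the horizontal; measure y along the incline from where the plane meets the free surface. Vertical depth h = y·sinθ with sinθ = 0.500000.
Along the incline, y_c = h_c/sinθ = 1.23012/0.500000 = 2.46024 m.
The centroid is at the centre, 0.49 m below the top of the plate, so the highest point sits at y_top = 2.46024 − 0.49 = 1.97024 m along the incline.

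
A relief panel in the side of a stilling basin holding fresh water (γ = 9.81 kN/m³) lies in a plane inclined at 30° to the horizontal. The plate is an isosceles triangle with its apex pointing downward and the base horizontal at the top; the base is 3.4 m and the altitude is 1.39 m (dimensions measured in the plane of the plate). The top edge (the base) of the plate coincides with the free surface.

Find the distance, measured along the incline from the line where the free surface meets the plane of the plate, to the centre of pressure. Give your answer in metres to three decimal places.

γ = 9.81 kN/m³.
Let θ = 30° be the plate's angle to the horizontal; measure y along the incline from where the plane meets the free surface. Vertical depth h = y·sinθ with sinθ = 0.500000.
With the apex down, the centroid sits h/3 = 1.39/3 = 0.463333 m below the base (the top edge), so y_c = 0.463333 m and h_c = 0.463333 × 0.500000 = 0.231666 m.
A = ½ × 3.4 × 1.39 = 2.363 m².
Resultant F = γ·h_c·A = 9.81 × 0.231666 × 2.363 = 5.37026 kN.
I_c = b·h³/36 = 3.4 × 1.39³/36 = 0.253642 m⁴.
Centre of pressure: y_p = y_c + I_c/(y_c·A) = 0.463333 + 0.253642/(0.463333 × 2.363) = 0.463333 + 0.231667 = 0.695 m along the plane.

y_p = 0.695 m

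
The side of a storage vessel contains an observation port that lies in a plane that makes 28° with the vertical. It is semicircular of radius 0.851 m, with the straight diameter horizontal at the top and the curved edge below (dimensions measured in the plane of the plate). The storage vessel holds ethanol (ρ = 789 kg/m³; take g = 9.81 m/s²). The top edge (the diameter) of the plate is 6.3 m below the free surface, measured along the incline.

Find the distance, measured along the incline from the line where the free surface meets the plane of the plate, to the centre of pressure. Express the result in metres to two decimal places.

γ = ρg = 789 × 9.81 / 1000 = 7.74009 kN/m³.
The plate makes 28° with the vertical, i.e. θ = 90° − 28° = 62° to the horizontal. Measuring y along the incline from the free-surface line, vertical depth h = y·sinθ with sinθ = 0.882948.
The centroid of a semicircle lies 4r/(3π) = 0.361176 m from the diameter, here below the top edge, so y_c = 6.3 + 0.361176 = 6.66118 m and h_c = 6.66118 × 0.882948 = 5.88148 m.
A = πr²/2 = π × 0.851²/2 = 1.13757 m².
Resultant F = γ·h_c·A = 7.74009 × 5.88148 × 1.13757 = 51.7858 kN.
I_c = (π/8 − 8/(9π))·r⁴ = 0.109757 × 0.851⁴ = 0.0575639 m⁴.
Centre of pressure: y_p = y_c + I_c/(y_c·A) = 6.66118 + 0.0575639/(6.66118 × 1.13757) = 6.66118 + 0.00759663 = 6.66878 m along the plane.

y_p = 6.67 m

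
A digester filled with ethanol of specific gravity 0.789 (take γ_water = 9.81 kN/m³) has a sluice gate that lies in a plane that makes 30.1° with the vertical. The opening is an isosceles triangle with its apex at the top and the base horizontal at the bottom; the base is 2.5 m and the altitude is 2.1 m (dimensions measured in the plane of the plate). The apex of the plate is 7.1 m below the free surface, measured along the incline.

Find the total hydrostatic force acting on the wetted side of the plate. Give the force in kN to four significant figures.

γ = 0.789 × 9.81 = 7.74009 kN/m³.
The plate makes 30.1° with the vertical, i.e. θ = 90° − 30.1° = 59.9° to the horizontal. Measuring y along the incline from the free-surface line, vertical depth h = y·sinθ with sinθ = 0.865151.
With the apex up, the centroid sits 2h/3 = 2 × 2.1/3 = 1.4 m below the apex, so y_c = 7.1 + 1.4 = 8.5 m and h_c = 8.5 × 0.865151 = 7.35378 m.
A = ½ × 2.5 × 2.1 = 2.625 m².
Resultant F = γ·h_c·A = 7.74009 × 7.35378 × 2.625 = 149.412 kN.

F ≈ 149.4 kN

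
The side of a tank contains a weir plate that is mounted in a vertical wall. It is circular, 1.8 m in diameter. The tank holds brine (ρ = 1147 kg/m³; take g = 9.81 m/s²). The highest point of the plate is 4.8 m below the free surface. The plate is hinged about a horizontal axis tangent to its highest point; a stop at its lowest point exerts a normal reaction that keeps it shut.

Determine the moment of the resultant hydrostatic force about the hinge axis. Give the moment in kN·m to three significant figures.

γ = ρg = 1147 × 9.81 / 1000 = 11.25207 kN/m³.
The centroid is at the centre, 0.9 m below the top of the plate, so the centroid depth is h_c = 4.8 + 0.9 = 5.7 m.
A = π(0.9)² = 2.54469 m².
Resultant F = γ·h_c·A = 11.25207 × 5.7 × 2.54469 = 163.208 kN.
I_c = πr⁴/4 = π × 0.9⁴/4 = 0.5153 m⁴.
Centre of pressure: y_p = y_c + I_c/(y_c·A) = 5.7 + 0.5153/(5.7 × 2.54469) = 5.7 + 0.0355263 = 5.73553 m along the plane.
The resultant acts 0.9 + 0.0355263 = 0.935526 m (along the plate) below the hinge at the top edge, so the moment about the hinge is M = F × 0.935526 = 163.208 × 0.935526 = 152.685 kN·m.

M ≈ 153 kN·m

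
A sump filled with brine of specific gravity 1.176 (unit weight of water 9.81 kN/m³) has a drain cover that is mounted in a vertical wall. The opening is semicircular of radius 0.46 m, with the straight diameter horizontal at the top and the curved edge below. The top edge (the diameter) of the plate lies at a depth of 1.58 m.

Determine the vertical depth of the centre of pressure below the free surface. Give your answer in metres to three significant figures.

γ = 1.176 × 9.81 = 11.53656 kN/m³.
The centroid of a semicircle lies 4r/(3π) = 0.19523 m from the diameter, here below the top edge, so the centroid depth is h_c = 1.58 + 0.19523 = 1.77523 m.
A = πr²/2 = π × 0.46²/2 = 0.332381 m².
Resultant F = γ·h_c·A = 11.53656 × 1.77523 × 0.332381 = 6.80718 kN.
I_c = (π/8 − 8/(9π))·r⁴ = 0.109757 × 0.46⁴ = 0.00491432 m⁴.
Centre of pressure: y_p = y_c + I_c/(y_c·A) = 1.77523 + 0.00491432/(1.77523 × 0.332381) = 1.77523 + 0.00832861 = 1.78356 m along the plane.

h_p = 1.78 m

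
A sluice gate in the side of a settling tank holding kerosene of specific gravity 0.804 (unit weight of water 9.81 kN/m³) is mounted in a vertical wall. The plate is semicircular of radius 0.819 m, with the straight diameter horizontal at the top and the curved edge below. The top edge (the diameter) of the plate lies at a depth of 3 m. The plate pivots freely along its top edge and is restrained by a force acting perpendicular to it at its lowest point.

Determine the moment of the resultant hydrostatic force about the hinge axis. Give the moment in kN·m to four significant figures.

M ≈ 10.06 kN·m

γ = 0.804 × 9.81 = 7.88724 kN/m³.
The centroid of a semicircle lies 4r/(3π) = 0.347594 m from the diameter, here below the top edge, so the centroid depth is h_c = 3 + 0.347594 = 3.34759 m.
A = πr²/2 = π × 0.819²/2 = 1.05363 m².
Resultant F = γ·h_c·A = 7.88724 × 3.34759 × 1.05363 = 27.8193 kN.
I_c = (π/8 − 8/(9π))·r⁴ = 0.109757 × 0.819⁴ = 0.0493819 m⁴.
Centre of pressure: y_p = y_c + I_c/(y_c·A) = 3.34759 + 0.0493819/(3.34759 × 1.05363) = 3.34759 + 0.0140006 = 3.36159 m along the plane.
The resultant acts 0.347594 + 0.0140006 = 0.361595 m (along the plate) below the hinge at the top edge, so the moment about the hinge is M = F × 0.361595 = 27.8193 × 0.361595 = 10.0593 kN·m.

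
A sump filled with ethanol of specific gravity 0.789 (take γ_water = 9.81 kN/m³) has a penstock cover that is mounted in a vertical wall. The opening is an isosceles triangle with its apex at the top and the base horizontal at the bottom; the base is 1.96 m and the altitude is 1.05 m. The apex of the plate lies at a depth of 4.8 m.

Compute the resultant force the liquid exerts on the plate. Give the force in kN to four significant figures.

γ = 0.789 × 9.81 = 7.74009 kN/m³.
With the apex up, the centroid sits 2h/3 = 2 × 1.05/3 = 0.7 m below the apex, so the centroid depth is h_c = 4.8 + 0.7 = 5.5 m.
A = ½ × 1.96 × 1.05 = 1.029 m².
Resultant F = γ·h_c·A = 7.74009 × 5.5 × 1.029 = 43.805 kN.

F ≈ 43.81 kN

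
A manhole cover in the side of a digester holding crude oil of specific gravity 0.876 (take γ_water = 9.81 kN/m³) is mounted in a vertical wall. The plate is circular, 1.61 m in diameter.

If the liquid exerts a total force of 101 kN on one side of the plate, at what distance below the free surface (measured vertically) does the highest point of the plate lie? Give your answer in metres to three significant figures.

γ = 0.876 × 9.81 = 8.59356 kN/m³.
A = π(0.805)² = 2.03583 m².
From F = γ·h_c·A, the centroid depth is h_c = 101/(8.59356 × 2.03583) = 5.77307 m.
The centroid is at the centre, 0.805 m below the top of the plate, so the highest point sits at h_top = 5.77307 − 0.805 = 4.96807 m below the surface.

d_top ≈ 4.97 m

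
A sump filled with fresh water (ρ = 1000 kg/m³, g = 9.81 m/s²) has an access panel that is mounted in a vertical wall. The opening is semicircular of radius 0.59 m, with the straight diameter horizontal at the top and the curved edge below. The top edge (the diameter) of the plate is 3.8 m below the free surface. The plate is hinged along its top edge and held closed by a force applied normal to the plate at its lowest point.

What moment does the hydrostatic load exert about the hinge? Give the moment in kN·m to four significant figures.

M ≈ 5.571 kN·m

γ = ρg = 1000 × 9.81 = 9810 N/m³ = 9.81 kN/m³.
The centroid of a semicircle lies 4r/(3π) = 0.250404 m from the diameter, here below the top edge, so the centroid depth is h_c = 3.8 + 0.250404 = 4.0504 m.
A = πr²/2 = π × 0.59²/2 = 0.546794 m².
Resultant F = γ·h_c·A = 9.81 × 4.0504 × 0.546794 = 21.7265 kN.
I_c = (π/8 − 8/(9π))·r⁴ = 0.109757 × 0.59⁴ = 0.0132997 m⁴.
Centre of pressure: y_p = y_c + I_c/(y_c·A) = 4.0504 + 0.0132997/(4.0504 × 0.546794) = 4.0504 + 0.0060051 = 4.05641 m along the plane.
The resultant acts 0.250404 + 0.0060051 = 0.256409 m (along the plate) below the hinge at the top edge, so the moment about the hinge is M = F × 0.256409 = 21.7265 × 0.256409 = 5.57087 kN·m.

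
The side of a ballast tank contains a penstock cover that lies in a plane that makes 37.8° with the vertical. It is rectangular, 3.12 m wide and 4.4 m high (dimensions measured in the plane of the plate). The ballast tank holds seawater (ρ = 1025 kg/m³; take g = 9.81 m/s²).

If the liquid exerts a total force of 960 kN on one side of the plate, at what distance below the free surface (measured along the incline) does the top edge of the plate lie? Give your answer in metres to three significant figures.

γ = ρg = 1025 × 9.81 / 1000 = 10.05525 kN/m³.
A = 3.12 × 4.4 = 13.728 m².
From F = γ·h_c·A, the centroid depth is h_c = 960/(10.05525 × 13.728) = 6.95458 m.
The plate makes 37.8° with the vertical, i.e. θ = 90° − 37.8° = 52.2° to the horizontal. Measuring y along the incline from the free-surface line, vertical depth h = y·sinθ with sinθ = 0.790155.
Along the incline, y_c = h_c/sinθ = 6.95458/0.790155 = 8.80154 m.
The centroid lies 4.4/2 = 2.2 m below the top edge, so the top edge sits at y_top = 8.80154 − 2.2 = 6.60154 m along the incline.

y_top ≈ 6.60 m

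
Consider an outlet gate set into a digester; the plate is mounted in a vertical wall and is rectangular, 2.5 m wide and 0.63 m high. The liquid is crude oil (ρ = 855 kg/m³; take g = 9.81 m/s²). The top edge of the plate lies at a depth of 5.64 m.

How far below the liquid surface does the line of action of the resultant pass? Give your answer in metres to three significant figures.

h_p = 5.96 m

γ = ρg = 855 × 9.81 / 1000 = 8.38755 kN/m³.
The centroid lies 0.63/2 = 0.315 m below the top edge, so the centroid depth is h_c = 5.64 + 0.315 = 5.955 m.
A = 2.5 × 0.63 = 1.575 m².
Resultant F = γ·h_c·A = 8.38755 × 5.955 × 1.575 = 78.6679 kN.
I_c = b·h³/12 = 2.5 × 0.63³/12 = 0.0520931 m⁴.
Centre of pressure: y_p = y_c + I_c/(y_c·A) = 5.955 + 0.0520931/(5.955 × 1.575) = 5.955 + 0.00555415 = 5.96055 m along the plane.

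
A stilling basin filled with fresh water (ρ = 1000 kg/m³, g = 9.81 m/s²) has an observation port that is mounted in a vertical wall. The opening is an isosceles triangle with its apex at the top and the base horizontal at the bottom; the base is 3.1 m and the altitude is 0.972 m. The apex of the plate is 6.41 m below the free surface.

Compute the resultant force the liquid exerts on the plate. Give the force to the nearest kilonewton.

F ≈ 104 kN

γ = ρg = 1000 × 9.81 = 9810 N/m³ = 9.81 kN/m³.
With the apex up, the centroid sits 2h/3 = 2 × 0.972/3 = 0.648 m below the apex, so the centroid depth is h_c = 6.41 + 0.648 = 7.058 m.
A = ½ × 3.1 × 0.972 = 1.5066 m².
Resultant F = γ·h_c·A = 9.81 × 7.058 × 1.5066 = 104.315 kN.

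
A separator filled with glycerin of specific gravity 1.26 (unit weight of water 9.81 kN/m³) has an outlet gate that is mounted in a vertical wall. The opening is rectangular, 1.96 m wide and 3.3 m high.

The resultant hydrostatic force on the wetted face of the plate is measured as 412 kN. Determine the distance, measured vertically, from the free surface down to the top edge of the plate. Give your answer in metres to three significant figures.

γ = 1.26 × 9.81 = 12.3606 kN/m³.
A = 1.96 × 3.3 = 6.468 m².
From F = γ·h_c·A, the centroid depth is h_c = 412/(12.3606 × 6.468) = 5.15333 m.
The centroid lies 3.3/2 = 1.65 m below the top edge, so the top edge sits at h_top = 5.15333 − 1.65 = 3.50333 m below the surface.

d_top ≈ 3.50 m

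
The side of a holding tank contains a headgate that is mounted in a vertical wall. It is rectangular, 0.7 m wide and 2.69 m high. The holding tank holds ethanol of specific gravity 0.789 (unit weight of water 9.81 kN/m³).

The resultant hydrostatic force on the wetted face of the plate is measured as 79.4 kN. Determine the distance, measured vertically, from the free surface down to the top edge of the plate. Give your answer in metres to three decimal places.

γ = 0.789 × 9.81 = 7.74009 kN/m³.
A = 0.7 × 2.69 = 1.883 m².
From F = γ·h_c·A, the centroid depth is h_c = 79.4/(7.74009 × 1.883) = 5.44784 m.
The centroid lies 2.69/2 = 1.345 m below the top edge, so the top edge sits at h_top = 5.44784 − 1.345 = 4.10284 m below the surface.

d_top ≈ 4.103 m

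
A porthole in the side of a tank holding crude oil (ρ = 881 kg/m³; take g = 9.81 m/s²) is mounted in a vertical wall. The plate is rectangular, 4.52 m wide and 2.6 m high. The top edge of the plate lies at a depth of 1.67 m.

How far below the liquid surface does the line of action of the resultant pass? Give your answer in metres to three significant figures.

γ = ρg = 881 × 9.81 / 1000 = 8.64261 kN/m³.
The centroid lies 2.6/2 = 1.3 m below the top edge, so the centroid depth is h_c = 1.67 + 1.3 = 2.97 m.
A = 4.52 × 2.6 = 11.752 m².
Resultant F = γ·h_c·A = 8.64261 × 2.97 × 11.752 = 301.657 kN.
I_c = b·h³/12 = 4.52 × 2.6³/12 = 6.62029 m⁴.
Centre of pressure: y_p = y_c + I_c/(y_c·A) = 2.97 + 6.62029/(2.97 × 11.752) = 2.97 + 0.189674 = 3.15967 m along the plane.

h_p = 3.16 m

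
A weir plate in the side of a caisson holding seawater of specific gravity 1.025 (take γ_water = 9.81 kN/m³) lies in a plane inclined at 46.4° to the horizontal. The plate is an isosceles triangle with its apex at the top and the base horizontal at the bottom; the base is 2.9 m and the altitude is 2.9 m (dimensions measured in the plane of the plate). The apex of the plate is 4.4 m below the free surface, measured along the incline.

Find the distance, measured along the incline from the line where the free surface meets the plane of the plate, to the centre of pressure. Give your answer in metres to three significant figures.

γ = 1.025 × 9.81 = 10.05525 kN/m³.
Let θ = 46.4° be the plate's angle to the horizontal; measure y along the incline from where the plane meets the free surface. Vertical depth h = y·sinθ with sinθ = 0.724172.
With the apex up, the centroid sits 2h/3 = 2 × 2.9/3 = 1.93333 m below the apex, so y_c = 4.4 + 1.93333 = 6.33333 m and h_c = 6.33333 × 0.724172 = 4.58642 m.
A = ½ × 2.9 × 2.9 = 4.205 m².
Resultant F = γ·h_c·A = 10.05525 × 4.58642 × 4.205 = 193.925 kN.
I_c = b·h³/36 = 2.9 × 2.9³/36 = 1.96467 m⁴.
Centre of pressure: y_p = y_c + I_c/(y_c·A) = 6.33333 + 1.96467/(6.33333 × 4.205) = 6.33333 + 0.073772 = 6.4071 m along the plane.

y_p = 6.41 m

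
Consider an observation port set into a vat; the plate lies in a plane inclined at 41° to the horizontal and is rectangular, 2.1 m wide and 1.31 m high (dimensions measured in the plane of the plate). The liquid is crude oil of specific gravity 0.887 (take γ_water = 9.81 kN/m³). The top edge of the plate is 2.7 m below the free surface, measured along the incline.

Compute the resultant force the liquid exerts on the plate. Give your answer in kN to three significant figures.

F ≈ 52.7 kN

γ = 0.887 × 9.81 = 8.70147 kN/m³.
Let θ = 41° be the plate's angle to the horizontal; measure y along the incline from where the plane meets the free surface. Vertical depth h = y·sinθ with sinθ = 0.656059.
The centroid lies 1.31/2 = 0.655 m below the top edge, so y_c = 2.7 + 0.655 = 3.355 m and h_c = 3.355 × 0.656059 = 2.20108 m.
A = 2.1 × 1.31 = 2.751 m².
Resultant F = γ·h_c·A = 8.70147 × 2.20108 × 2.751 = 52.6889 kN.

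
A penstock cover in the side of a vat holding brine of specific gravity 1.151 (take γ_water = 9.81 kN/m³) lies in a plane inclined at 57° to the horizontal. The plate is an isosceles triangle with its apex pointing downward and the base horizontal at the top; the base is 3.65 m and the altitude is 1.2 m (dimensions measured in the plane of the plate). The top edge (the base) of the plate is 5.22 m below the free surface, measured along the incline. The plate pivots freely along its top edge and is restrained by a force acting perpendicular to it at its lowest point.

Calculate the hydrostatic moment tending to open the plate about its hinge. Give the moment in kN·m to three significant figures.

M ≈ 48.3 kN·m

γ = 1.151 × 9.81 = 11.29131 kN/m³.
Let θ = 57° be the plate's angle to the horizontal; measure y along the incline from where the plane meets the free surface. Vertical depth h = y·sinθ with sinθ = 0.838671.
With the apex down, the centroid sits h/3 = 1.2/3 = 0.4 m below the base (the top edge), so y_c = 5.22 + 0.4 = 5.62 m and h_c = 5.62 × 0.838671 = 4.71333 m.
A = ½ × 3.65 × 1.2 = 2.19 m².
Resultant F = γ·h_c·A = 11.29131 × 4.71333 × 2.19 = 116.551 kN.
I_c = b·h³/36 = 3.65 × 1.2³/36 = 0.1752 m⁴.
Centre of pressure: y_p = y_c + I_c/(y_c·A) = 5.62 + 0.1752/(5.62 × 2.19) = 5.62 + 0.0142349 = 5.63423 m along the plane.
The resultant acts 0.4 + 0.0142349 = 0.414235 m (along the plate) below the hinge at the top edge, so the moment about the hinge is M = F × 0.414235 = 116.551 × 0.414235 = 48.2795 kN·m.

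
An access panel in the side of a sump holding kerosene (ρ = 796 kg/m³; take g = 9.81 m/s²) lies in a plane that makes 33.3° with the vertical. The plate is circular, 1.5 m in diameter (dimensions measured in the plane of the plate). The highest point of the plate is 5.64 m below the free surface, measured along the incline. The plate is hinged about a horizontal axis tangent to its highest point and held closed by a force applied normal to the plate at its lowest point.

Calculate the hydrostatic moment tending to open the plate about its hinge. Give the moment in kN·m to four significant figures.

γ = ρg = 796 × 9.81 / 1000 = 7.80876 kN/m³.
The plate makes 33.3° with the vertical, i.e. θ = 90° − 33.3° = 56.7° to the horizontal. Measuring y along the incline from the free-surface line, vertical depth h = y·sinθ with sinθ = 0.835807.
The centroid is at the centre, 0.75 m below the top of the plate, so y_c = 5.64 + 0.75 = 6.39 m and h_c = 6.39 × 0.835807 = 5.34081 m.
A = π(0.75)² = 1.76715 m².
Resultant F = γ·h_c·A = 7.80876 × 5.34081 × 1.76715 = 73.6992 kN.
I_c = πr⁴/4 = π × 0.75⁴/4 = 0.248505 m⁴.
Centre of pressure: y_p = y_c + I_c/(y_c·A) = 6.39 + 0.248505/(6.39 × 1.76715) = 6.39 + 0.022007 = 6.41201 m along the plane.
The resultant acts 0.75 + 0.022007 = 0.772007 m (along the plate) below the hinge at the top edge, so the moment about the hinge is M = F × 0.772007 = 73.6992 × 0.772007 = 56.8963 kN·m.

M ≈ 56.90 kN·m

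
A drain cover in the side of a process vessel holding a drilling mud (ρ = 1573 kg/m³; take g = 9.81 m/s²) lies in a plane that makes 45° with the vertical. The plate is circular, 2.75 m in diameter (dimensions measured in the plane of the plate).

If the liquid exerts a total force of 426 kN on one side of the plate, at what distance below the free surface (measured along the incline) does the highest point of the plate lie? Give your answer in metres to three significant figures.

γ = ρg = 1573 × 9.81 / 1000 = 15.43113 kN/m³.
A = π(1.375)² = 5.93957 m².
From F = γ·h_c·A, the centroid depth is h_c = 426/(15.43113 × 5.93957) = 4.6479 m.
The plate makes 45° with the vertical, i.e. θ = 90° − 45° = 45° to the horizontal. Measuring y along the incline from the free-surface line, vertical depth h = y·sinθ with sinθ = 0.707107.
Along the incline, y_c = h_c/sinθ = 4.6479/0.707107 = 6.57312 m.
The centroid is at the centre, 1.375 m below the top of the plate, so the highest point sits at y_top = 6.57312 − 1.375 = 5.19812 m along the incline.

y_top ≈ 5.20 m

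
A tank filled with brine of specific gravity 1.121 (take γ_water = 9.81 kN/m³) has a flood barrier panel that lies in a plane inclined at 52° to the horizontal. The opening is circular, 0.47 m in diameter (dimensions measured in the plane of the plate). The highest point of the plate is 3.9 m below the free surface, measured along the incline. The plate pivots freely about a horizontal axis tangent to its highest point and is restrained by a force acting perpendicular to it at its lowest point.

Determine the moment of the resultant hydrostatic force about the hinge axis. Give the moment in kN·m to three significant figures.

γ = 1.121 × 9.81 = 10.99701 kN/m³.
Let θ = 52° be the plate's angle to the horizontal; measure y along the incline from where the plane meets the free surface. Vertical depth h = y·sinθ with sinθ = 0.788011.
The centroid is at the centre, 0.235 m below the top of the plate, so y_c = 3.9 + 0.235 = 4.135 m and h_c = 4.135 × 0.788011 = 3.25843 m.
A = π(0.235)² = 0.173494 m².
Resultant F = γ·h_c·A = 10.99701 × 3.25843 × 0.173494 = 6.21681 kN.
I_c = πr⁴/4 = π × 0.235⁴/4 = 0.00239531 m⁴.
Centre of pressure: y_p = y_c + I_c/(y_c·A) = 4.135 + 0.00239531/(4.135 × 0.173494) = 4.135 + 0.00333889 = 4.13834 m along the plane.
The resultant acts 0.235 + 0.00333889 = 0.238339 m (along the plate) below the hinge at the top edge, so the moment about the hinge is M = F × 0.238339 = 6.21681 × 0.238339 = 1.48171 kN·m.

M ≈ 1.48 kN·m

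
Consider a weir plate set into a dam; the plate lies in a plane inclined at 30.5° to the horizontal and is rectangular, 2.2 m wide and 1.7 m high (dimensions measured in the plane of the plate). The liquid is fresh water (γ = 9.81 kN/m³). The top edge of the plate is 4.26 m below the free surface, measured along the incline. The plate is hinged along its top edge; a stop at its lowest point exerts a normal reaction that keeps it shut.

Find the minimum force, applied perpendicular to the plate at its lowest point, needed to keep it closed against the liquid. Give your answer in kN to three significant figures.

γ = 9.81 kN/m³.
Let θ = 30.5° be the plate's angle to the horizontal; measure y along the incline from where the plane meets the free surface. Vertical depth h = y·sinθ with sinθ = 0.507538.
The centroid lies 1.7/2 = 0.85 m below the top edge, so y_c = 4.26 + 0.85 = 5.11 m and h_c = 5.11 × 0.507538 = 2.59352 m.
A = 2.2 × 1.7 = 3.74 m².
Resultant F = γ·h_c·A = 9.81 × 2.59352 × 3.74 = 95.1547 kN.
I_c = b·h³/12 = 2.2 × 1.7³/12 = 0.900717 m⁴.
Centre of pressure: y_p = y_c + I_c/(y_c·A) = 5.11 + 0.900717/(5.11 × 3.74) = 5.11 + 0.0471298 = 5.15713 m along the plane.
The resultant acts 0.85 + 0.0471298 = 0.89713 m (along the plate) below the hinge at the top edge, so the moment about the hinge is M = F × 0.89713 = 95.1547 × 0.89713 = 85.3661 kN·m.
A normal force at the bottom, 1.7 m from the hinge, must supply this moment: P = 85.3661/1.7 = 50.2154 kN.

P ≈ 50.2 kN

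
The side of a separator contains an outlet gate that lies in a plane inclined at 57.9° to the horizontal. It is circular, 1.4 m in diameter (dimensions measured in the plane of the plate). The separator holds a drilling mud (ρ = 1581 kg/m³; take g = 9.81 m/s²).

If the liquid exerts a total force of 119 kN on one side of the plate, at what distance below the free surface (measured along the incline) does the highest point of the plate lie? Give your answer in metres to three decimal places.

y_top ≈ 5.184 m

γ = ρg = 1581 × 9.81 / 1000 = 15.50961 kN/m³.
A = π(0.7)² = 1.53938 m².
From F = γ·h_c·A, the centroid depth is h_c = 119/(15.50961 × 1.53938) = 4.98425 m.
Let θ = 57.9° be the plate's angle to the horizontal; measure y along the incline from where the plane meets the free surface. Vertical depth h = y·sinθ with sinθ = 0.847122.
Along the incline, y_c = h_c/sinθ = 4.98425/0.847122 = 5.88375 m.
The centroid is at the centre, 0.7 m below the top of the plate, so the highest point sits at y_top = 5.88375 − 0.7 = 5.18375 m along the incline.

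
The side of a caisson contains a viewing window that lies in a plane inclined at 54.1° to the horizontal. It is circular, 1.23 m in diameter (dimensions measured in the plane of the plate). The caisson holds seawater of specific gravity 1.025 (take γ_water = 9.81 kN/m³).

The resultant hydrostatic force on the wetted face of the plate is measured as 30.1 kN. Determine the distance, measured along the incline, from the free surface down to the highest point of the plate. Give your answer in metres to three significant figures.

y_top ≈ 2.50 m

γ = 1.025 × 9.81 = 10.05525 kN/m³.
A = π(0.615)² = 1.18823 m².
From F = γ·h_c·A, the centroid depth is h_c = 30.1/(10.05525 × 1.18823) = 2.51926 m.
Let θ = 54.1° be the plate's angle to the horizontal; measure y along the incline from where the plane meets the free surface. Vertical depth h = y·sinθ with sinθ = 0.810042.
Along the incline, y_c = h_c/sinθ = 2.51926/0.810042 = 3.11004 m.
The centroid is at the centre, 0.615 m below the top of the plate, so the highest point sits at y_top = 3.11004 − 0.615 = 2.49504 m along the incline.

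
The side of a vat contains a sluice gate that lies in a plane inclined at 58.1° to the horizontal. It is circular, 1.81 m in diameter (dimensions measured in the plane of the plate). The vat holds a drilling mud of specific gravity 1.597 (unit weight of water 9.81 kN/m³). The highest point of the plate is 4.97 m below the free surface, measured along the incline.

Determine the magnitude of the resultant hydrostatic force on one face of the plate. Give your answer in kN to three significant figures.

γ = 1.597 × 9.81 = 15.66657 kN/m³.
Let θ = 58.1° be the plate's angle to the horizontal; measure y along the incline from where the plane meets the free surface. Vertical depth h = y·sinθ with sinθ = 0.848972.
The centroid is at the centre, 0.905 m below the top of the plate, so y_c = 4.97 + 0.905 = 5.875 m and h_c = 5.875 × 0.848972 = 4.98771 m.
A = π(0.905)² = 2.57304 m².
Resultant F = γ·h_c·A = 15.66657 × 4.98771 × 2.57304 = 201.058 kN.

F ≈ 201 kN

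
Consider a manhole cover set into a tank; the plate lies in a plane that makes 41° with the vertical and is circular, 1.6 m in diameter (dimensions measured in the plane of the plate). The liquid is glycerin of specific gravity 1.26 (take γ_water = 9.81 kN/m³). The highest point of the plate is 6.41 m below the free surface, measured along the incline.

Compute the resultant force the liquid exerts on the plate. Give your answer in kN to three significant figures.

γ = 1.26 × 9.81 = 12.3606 kN/m³.
The plate makes 41° with the vertical, i.e. θ = 90° − 41° = 49° to the horizontal. Measuring y along the incline from the free-surface line, vertical depth h = y·sinθ with sinθ = 0.754710.
The centroid is at the centre, 0.8 m below the top of the plate, so y_c = 6.41 + 0.8 = 7.21 m and h_c = 7.21 × 0.754710 = 5.44146 m.
A = π(0.8)² = 2.01062 m².
Resultant F = γ·h_c·A = 12.3606 × 5.44146 × 2.01062 = 135.234 kN.

F ≈ 135 kN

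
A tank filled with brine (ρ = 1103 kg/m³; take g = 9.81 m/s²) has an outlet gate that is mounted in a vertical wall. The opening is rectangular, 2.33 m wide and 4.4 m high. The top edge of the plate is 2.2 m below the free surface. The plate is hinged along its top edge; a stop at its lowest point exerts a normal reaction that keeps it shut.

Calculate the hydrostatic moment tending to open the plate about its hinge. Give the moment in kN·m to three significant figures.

M ≈ 1250 kN·m

γ = ρg = 1103 × 9.81 / 1000 = 10.82043 kN/m³.
The centroid lies 4.4/2 = 2.2 m below the top edge, so the centroid depth is h_c = 2.2 + 2.2 = 4.4 m.
A = 2.33 × 4.4 = 10.252 m².
Resultant F = γ·h_c·A = 10.82043 × 4.4 × 10.252 = 488.097 kN.
I_c = b·h³/12 = 2.33 × 4.4³/12 = 16.5399 m⁴.
Centre of pressure: y_p = y_c + I_c/(y_c·A) = 4.4 + 16.5399/(4.4 × 10.252) = 4.4 + 0.366667 = 4.76667 m along the plane.
The resultant acts 2.2 + 0.366667 = 2.56667 m (along the plate) below the hinge at the top edge, so the moment about the hinge is M = F × 2.56667 = 488.097 × 2.56667 = 1252.78 kN·m.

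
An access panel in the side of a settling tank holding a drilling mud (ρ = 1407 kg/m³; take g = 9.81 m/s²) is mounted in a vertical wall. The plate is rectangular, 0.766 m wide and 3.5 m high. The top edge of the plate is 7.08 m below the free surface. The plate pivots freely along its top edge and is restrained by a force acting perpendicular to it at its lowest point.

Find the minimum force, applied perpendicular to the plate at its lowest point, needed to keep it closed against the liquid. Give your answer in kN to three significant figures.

P ≈ 174 kN

γ = ρg = 1407 × 9.81 / 1000 = 13.80267 kN/m³.
The centroid lies 3.5/2 = 1.75 m below the top edge, so the centroid depth is h_c = 7.08 + 1.75 = 8.83 m.
A = 0.766 × 3.5 = 2.681 m².
Resultant F = γ·h_c·A = 13.80267 × 8.83 × 2.681 = 326.754 kN.
I_c = b·h³/12 = 0.766 × 3.5³/12 = 2.73685 m⁴.
Centre of pressure: y_p = y_c + I_c/(y_c·A) = 8.83 + 2.73685/(8.83 × 2.681) = 8.83 + 0.115609 = 8.94561 m along the plane.
The resultant acts 1.75 + 0.115609 = 1.86561 m (along the plate) below the hinge at the top edge, so the moment about the hinge is M = F × 1.86561 = 326.754 × 1.86561 = 609.596 kN·m.
A normal force at the bottom, 3.5 m from the hinge, must supply this moment: P = 609.596/3.5 = 174.17 kN.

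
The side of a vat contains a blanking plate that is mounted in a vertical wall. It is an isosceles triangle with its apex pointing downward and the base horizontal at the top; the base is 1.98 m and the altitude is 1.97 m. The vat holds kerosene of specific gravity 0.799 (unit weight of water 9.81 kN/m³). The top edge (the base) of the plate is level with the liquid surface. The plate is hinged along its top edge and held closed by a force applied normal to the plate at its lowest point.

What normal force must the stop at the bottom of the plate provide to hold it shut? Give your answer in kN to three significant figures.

γ = 0.799 × 9.81 = 7.83819 kN/m³.
With the apex down, the centroid sits h/3 = 1.97/3 = 0.656667 m below the base (the top edge), so the centroid depth is h_c = 0.656667 m.
A = ½ × 1.98 × 1.97 = 1.9503 m².
Resultant F = γ·h_c·A = 7.83819 × 0.656667 × 1.9503 = 10.0384 kN.
I_c = b·h³/36 = 1.98 × 1.97³/36 = 0.420496 m⁴.
Centre of pressure: y_p = y_c + I_c/(y_c·A) = 0.656667 + 0.420496/(0.656667 × 1.9503) = 0.656667 + 0.328334 = 0.985001 m along the plane.
The resultant acts 0.656667 + 0.328334 = 0.985001 m (along the plate) below the hinge at the top edge, so the moment about the hinge is M = F × 0.985001 = 10.0384 × 0.985001 = 9.88783 kN·m.
A normal force at the bottom, 1.97 m from the hinge, must supply this moment: P = 9.88783/1.97 = 5.0192 kN.

P ≈ 5.02 kN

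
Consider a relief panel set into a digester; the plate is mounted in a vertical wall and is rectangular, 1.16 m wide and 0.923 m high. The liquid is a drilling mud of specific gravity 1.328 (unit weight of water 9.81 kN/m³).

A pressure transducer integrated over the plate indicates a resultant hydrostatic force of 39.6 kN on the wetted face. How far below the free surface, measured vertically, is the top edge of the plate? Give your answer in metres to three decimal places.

d_top ≈ 2.378 m

γ = 1.328 × 9.81 = 13.02768 kN/m³.
A = 1.16 × 0.923 = 1.07068 m².
From F = γ·h_c·A, the centroid depth is h_c = 39.6/(13.02768 × 1.07068) = 2.83902 m.
The centroid lies 0.923/2 = 0.4615 m below the top edge, so the top edge sits at h_top = 2.83902 − 0.4615 = 2.37752 m below the surface.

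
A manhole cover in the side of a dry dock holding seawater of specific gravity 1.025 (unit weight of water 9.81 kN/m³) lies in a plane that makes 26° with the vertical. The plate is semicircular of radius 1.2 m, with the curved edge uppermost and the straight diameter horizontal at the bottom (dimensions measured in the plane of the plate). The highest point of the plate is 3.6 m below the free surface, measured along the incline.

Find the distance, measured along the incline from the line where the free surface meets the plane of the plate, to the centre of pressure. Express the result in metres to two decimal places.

y_p = 4.31 m

γ = 1.025 × 9.81 = 10.05525 kN/m³.
The plate makes 26° with the vertical, i.e. θ = 90° − 26° = 64° to the horizontal. Measuring y along the incline from the free-surface line, vertical depth h = y·sinθ with sinθ = 0.898794.
The centroid lies 4r/(3π) = 0.509296 m above the diameter, so r − 4r/(3π) = 1.2 − 0.509296 = 0.690704 m below the topmost point, so y_c = 3.6 + 0.690704 = 4.2907 m and h_c = 4.2907 × 0.898794 = 3.85646 m.
A = πr²/2 = π × 1.2²/2 = 2.26195 m².
Resultant F = γ·h_c·A = 10.05525 × 3.85646 × 2.26195 = 87.7131 kN.
I_c = (π/8 − 8/(9π))·r⁴ = 0.109757 × 1.2⁴ = 0.227592 m⁴.
Centre of pressure: y_p = y_c + I_c/(y_c·A) = 4.2907 + 0.227592/(4.2907 × 2.26195) = 4.2907 + 0.0234502 = 4.31415 m along the plane.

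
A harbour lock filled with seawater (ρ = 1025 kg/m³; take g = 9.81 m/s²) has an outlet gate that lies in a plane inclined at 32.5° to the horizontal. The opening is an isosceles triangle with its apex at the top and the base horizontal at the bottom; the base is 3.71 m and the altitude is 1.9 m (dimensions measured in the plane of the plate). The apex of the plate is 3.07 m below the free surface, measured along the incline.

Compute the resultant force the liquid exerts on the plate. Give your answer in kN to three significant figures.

γ = ρg = 1025 × 9.81 / 1000 = 10.05525 kN/m³.
Let θ = 32.5° be the plate's angle to the horizontal; measure y along the incline from where the plane meets the free surface. Vertical depth h = y·sinθ with sinθ = 0.537300.
With the apex up, the centroid sits 2h/3 = 2 × 1.9/3 = 1.26667 m below the apex, so y_c = 3.07 + 1.26667 = 4.33667 m and h_c = 4.33667 × 0.537300 = 2.33009 m.
A = ½ × 3.71 × 1.9 = 3.5245 m².
Resultant F = γ·h_c·A = 10.05525 × 2.33009 × 3.5245 = 82.5778 kN.

F ≈ 82.6 kN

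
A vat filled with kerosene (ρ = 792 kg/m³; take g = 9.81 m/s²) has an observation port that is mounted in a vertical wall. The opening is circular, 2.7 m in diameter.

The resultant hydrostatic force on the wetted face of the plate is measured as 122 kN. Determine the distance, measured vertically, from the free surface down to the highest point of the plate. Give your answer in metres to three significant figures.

γ = ρg = 792 × 9.81 / 1000 = 7.76952 kN/m³.
A = π(1.35)² = 5.72555 m².
From F = γ·h_c·A, the centroid depth is h_c = 122/(7.76952 × 5.72555) = 2.74251 m.
The centroid is at the centre, 1.35 m below the top of the plate, so the highest point sits at h_top = 2.74251 − 1.35 = 1.39251 m below the surface.

d_top ≈ 1.39 m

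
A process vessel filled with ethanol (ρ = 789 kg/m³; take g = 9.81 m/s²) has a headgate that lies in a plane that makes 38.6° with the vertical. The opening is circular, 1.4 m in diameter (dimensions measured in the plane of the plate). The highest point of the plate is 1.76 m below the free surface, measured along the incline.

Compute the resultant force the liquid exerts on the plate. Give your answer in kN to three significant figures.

F ≈ 22.9 kN

γ = ρg = 789 × 9.81 / 1000 = 7.74009 kN/m³.
The plate makes 38.6° with the vertical, i.e. θ = 90° − 38.6° = 51.4° to the horizontal. Measuring y along the incline from the free-surface line, vertical depth h = y·sinθ with sinθ = 0.781520.
The centroid is at the centre, 0.7 m below the top of the plate, so y_c = 1.76 + 0.7 = 2.46 m and h_c = 2.46 × 0.781520 = 1.92254 m.
A = π(0.7)² = 1.53938 m².
Resultant F = γ·h_c·A = 7.74009 × 1.92254 × 1.53938 = 22.9069 kN.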